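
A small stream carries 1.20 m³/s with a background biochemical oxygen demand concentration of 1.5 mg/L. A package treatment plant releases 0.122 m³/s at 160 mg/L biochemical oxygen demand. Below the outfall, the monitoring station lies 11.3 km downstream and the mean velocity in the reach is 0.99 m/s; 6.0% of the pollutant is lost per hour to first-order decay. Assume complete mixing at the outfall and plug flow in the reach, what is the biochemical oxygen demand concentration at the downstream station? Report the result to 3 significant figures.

After mixing, C = (1.200·1.500 + 0.1220·160.0) / 1.322 = 21.32/1.322 = 16.13 mg/L.
Travel time t = 11.3·1000 / 0.99 = 11410 s = 3.171 h.
6.0%/h lost → k = −ln(1 − 0.06) = 0.06188 h⁻¹.
Applying C = C₀e^(−kt): 16.13 × 0.8219 = 13.25 mg/L.

13.3 mg/L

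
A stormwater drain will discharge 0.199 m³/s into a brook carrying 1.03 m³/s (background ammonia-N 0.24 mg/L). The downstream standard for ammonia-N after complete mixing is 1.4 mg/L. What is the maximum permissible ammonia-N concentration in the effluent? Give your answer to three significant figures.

At the limit, (Qr·Cr + Qe·Cₑ)/(Qr + Qe) = 1.4:
Cₑ = (1.229·1.4 − 1.030·0.2400) / 0.1990 = 7.404 mg/L.

7.40 mg/L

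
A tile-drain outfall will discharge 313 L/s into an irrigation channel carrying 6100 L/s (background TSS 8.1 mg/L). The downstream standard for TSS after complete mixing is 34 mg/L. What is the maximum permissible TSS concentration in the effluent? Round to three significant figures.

At the limit, (Qr·Cr + Qe·Cₑ)/(Qr + Qe) = 34:
Cₑ = (6413·34 − 6100·8.100) / 313.0 = 538.8 mg/L.

539 mg/L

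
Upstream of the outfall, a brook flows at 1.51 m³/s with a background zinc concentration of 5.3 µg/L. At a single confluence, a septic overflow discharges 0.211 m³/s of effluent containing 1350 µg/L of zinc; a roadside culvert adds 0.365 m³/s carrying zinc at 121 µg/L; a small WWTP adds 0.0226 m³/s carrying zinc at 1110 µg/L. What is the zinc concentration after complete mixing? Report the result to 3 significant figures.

172 µg/L

Flow-weighted average: C = (1.510·5.300 + 0.2110·1350 + 0.3650·121.0 + 0.02260·1110) / 2.109 = 362.1/2.109 = 171.7 µg/L.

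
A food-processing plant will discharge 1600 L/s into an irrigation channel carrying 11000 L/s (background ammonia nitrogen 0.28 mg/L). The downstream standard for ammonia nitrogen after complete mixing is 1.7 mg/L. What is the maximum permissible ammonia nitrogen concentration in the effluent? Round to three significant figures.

11.5 mg/L

At the limit, (Qr·Cr + Qe·Cₑ)/(Qr + Qe) = 1.7:
Cₑ = (12600·1.7 − 11000·0.2800) / 1600 = 11.46 mg/L.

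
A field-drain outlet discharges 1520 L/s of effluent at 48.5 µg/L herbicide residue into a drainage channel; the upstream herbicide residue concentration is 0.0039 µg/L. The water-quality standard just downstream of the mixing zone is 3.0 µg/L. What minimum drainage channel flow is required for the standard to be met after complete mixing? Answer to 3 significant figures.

Set C_mix = 3.0: (Q·0.003900 + 1520·48.50) / (Q + 1520) = 3.0
→ Q = 1520·(48.50 − 3.0)/(3.0 − 0.003900) = 23080 L/s.

23100 L/s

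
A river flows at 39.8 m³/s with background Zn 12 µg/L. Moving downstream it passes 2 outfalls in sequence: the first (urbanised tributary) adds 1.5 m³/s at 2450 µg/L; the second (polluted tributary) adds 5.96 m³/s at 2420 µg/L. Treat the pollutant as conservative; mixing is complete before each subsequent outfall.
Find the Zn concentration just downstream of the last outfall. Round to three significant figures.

393 µg/L

Outfall 1: combined Q = 41.30 m³/s; C = (39.80·12.00 + 1.500·2450)/41.30 = 100.5 µg/L.
Outfall 2: combined Q = 47.26 m³/s; C = (41.30·100.5 + 5.960·2420)/47.26 = 393.1 µg/L.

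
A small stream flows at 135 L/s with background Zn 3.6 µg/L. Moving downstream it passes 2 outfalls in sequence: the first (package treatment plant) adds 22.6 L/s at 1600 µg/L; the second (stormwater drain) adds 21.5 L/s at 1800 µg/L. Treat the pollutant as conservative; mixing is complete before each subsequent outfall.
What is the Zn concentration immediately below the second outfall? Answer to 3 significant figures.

421 µg/L

Below outfall 1: Q → 157.6 L/s, C = (135.0·3.600 + 22.60·1600)/157.6 = 232.5 µg/L.
Below outfall 2: Q → 179.1 L/s, C = (157.6·232.5 + 21.50·1800)/179.1 = 420.7 µg/L.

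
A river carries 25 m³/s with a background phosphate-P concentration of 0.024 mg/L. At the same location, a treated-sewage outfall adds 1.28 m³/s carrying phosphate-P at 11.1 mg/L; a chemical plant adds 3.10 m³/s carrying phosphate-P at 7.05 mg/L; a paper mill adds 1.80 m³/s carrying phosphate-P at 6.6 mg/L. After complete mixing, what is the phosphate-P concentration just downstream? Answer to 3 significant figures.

Mixed concentration C = ΣQC/ΣQ = (25.00·0.02400 + 1.280·11.10 + 3.100·7.050 + 1.800·6.600) / 31.18 = 48.54/31.18 = 1.557 mg/L.

1.56 mg/L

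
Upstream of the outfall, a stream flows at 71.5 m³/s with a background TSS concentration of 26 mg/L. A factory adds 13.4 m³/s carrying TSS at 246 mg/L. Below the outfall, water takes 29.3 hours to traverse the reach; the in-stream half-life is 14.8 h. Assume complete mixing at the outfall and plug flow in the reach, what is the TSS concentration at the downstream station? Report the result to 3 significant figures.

15.4 mg/L

Mixed concentration C = ΣQC/ΣQ = (71.50·26.00 + 13.40·246.0) / 84.90 = 5155/84.90 = 60.72 mg/L.
Half-life 14.8 h → k = ln 2 / 14.8 = 0.04683 h⁻¹ = 1.124 d⁻¹.
Decay over the reach: 60.72·exp(−kt) = 60.72·0.2535 = 15.40 mg/L.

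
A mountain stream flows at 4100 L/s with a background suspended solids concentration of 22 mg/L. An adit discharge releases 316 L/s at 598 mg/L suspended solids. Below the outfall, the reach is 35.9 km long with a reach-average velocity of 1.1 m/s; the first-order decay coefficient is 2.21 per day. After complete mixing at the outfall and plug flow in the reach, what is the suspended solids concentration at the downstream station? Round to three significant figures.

After mixing, C = (4100·22.00 + 316.0·598.0) / 4416 = 279200/4416 = 63.22 mg/L.
Travel time t = 35.9·1000 / 1.1 = 32640 s = 9.066 h.
Applying C = C₀e^(−kt): 63.22 × 0.4340 = 27.43 mg/L.

27.4 mg/L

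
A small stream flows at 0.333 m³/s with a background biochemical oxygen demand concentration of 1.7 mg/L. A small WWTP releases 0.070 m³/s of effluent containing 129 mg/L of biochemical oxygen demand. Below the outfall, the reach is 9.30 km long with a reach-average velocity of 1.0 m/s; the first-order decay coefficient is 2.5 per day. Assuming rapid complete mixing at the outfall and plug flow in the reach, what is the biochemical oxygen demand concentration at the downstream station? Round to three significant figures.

Flow-weighted average: C = (0.3330·1.700 + 0.07000·129.0) / 0.4030 = 9.596/0.4030 = 23.81 mg/L.
Travel time t = 9.30·1000 / 1.0 = 9300 s = 2.583 h.
First-order decay: C = 23.81·exp(−k·t) = 23.81·0.7641 = 18.19 mg/L.

18.2 mg/L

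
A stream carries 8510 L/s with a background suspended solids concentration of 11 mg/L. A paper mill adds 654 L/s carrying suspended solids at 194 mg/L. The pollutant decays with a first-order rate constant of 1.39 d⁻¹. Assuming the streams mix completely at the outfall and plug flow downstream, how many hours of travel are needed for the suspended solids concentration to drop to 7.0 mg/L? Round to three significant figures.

21.3 h

Mass balance: C = (8510·11.00 + 654.0·194.0) / 9164 = 220500/9164 = 24.06 mg/L.
24.06·exp(−k·t) = 7.0 → t = ln(24.06/7.0)/k = 76740 s = 21.32 h.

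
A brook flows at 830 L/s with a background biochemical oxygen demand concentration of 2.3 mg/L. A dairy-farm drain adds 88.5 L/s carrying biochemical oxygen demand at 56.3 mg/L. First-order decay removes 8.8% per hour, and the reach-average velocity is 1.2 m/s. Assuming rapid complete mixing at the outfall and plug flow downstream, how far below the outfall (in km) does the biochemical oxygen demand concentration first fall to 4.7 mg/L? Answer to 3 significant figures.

Conservation of mass: C = (830.0·2.300 + 88.50·56.30) / 918.5 = 6892/918.5 = 7.503 mg/L.
8.8%/h lost → k = −ln(1 − 0.088) = 0.09212 h⁻¹.
Set 7.503·exp(−k·t) = 4.7 → t = ln(7.503/4.7)/k = 18280 s = 5.078 h.
Distance = v·t = 1.2·18280 = 21940 m = 21.94 km.

21.9 km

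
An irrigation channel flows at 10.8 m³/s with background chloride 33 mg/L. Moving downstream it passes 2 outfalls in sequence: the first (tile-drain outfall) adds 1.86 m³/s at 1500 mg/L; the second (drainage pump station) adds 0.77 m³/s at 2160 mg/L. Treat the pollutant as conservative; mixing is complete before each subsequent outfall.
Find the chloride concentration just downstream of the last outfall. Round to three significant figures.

Outfall 1: combined Q = 12.66 m³/s; C = (10.80·33.00 + 1.860·1500)/12.66 = 248.5 mg/L.
Outfall 2: combined Q = 13.43 m³/s; C = (12.66·248.5 + 0.7700·2160)/13.43 = 358.1 mg/L.

358 mg/L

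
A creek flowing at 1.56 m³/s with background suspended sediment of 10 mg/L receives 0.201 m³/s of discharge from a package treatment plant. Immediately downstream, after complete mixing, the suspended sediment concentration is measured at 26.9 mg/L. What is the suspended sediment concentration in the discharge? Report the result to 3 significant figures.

Mass balance: 1.560·10.00 + 0.2010·Cₑ = 1.761·26.90
→ Cₑ = (1.761·26.90 − 1.560·10.00) / 0.2010 = 158.1 mg/L.

158 mg/L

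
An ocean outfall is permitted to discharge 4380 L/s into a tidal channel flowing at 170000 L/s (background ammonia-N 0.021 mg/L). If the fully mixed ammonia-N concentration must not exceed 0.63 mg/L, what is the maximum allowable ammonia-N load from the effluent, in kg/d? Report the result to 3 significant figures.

9180 kg/d

Mass balance at the limit: 170000·0.02100 + 4380·Cₑ = 174400·0.63 → Cₑ = 24.27 mg/L.
4380 L/s = 4.380 m³/s. Load = 4.380 m³/s × 24.27 g/m³ × 86 400 s/d = 9183 kg/d.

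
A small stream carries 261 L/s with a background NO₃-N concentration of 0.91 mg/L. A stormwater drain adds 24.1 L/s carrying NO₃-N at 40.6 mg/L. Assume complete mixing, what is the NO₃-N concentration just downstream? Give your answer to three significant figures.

Flow-weighted average: C = (261.0·0.9100 + 24.10·40.60) / 285.1 = 1216/285.1 = 4.265 mg/L.

4.27 mg/L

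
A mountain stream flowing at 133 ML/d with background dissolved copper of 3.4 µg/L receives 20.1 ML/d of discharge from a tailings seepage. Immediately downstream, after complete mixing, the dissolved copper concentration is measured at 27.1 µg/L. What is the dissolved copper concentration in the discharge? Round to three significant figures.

Mass balance: 133.0·3.400 + 20.10·Cₑ = 153.1·27.10
→ Cₑ = (153.1·27.10 − 133.0·3.400) / 20.10 = 183.9 µg/L.

184 µg/L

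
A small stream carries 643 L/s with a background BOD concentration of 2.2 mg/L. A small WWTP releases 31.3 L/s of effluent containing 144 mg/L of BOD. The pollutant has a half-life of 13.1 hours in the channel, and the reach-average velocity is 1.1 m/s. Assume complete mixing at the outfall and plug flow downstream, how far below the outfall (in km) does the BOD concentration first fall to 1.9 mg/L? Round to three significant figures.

Mass balance: C = (643.0·2.200 + 31.30·144.0) / 674.3 = 5922/674.3 = 8.782 mg/L.
Half-life 13.1 h → k = ln 2 / 13.1 = 0.05291 h⁻¹ = 1.270 d⁻¹.
Set 8.782·exp(−k·t) = 1.9 → t = ln(8.782/1.9)/k = 104200 s = 28.93 h.
Distance = v·t = 1.1·104200 = 114600 m = 114.6 km.

115 km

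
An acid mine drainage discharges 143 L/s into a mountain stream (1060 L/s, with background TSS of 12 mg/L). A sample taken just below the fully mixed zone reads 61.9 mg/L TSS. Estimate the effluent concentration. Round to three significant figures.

432 mg/L

Mass balance: 1060·12.00 + 143.0·Cₑ = 1203·61.90
→ Cₑ = (1203·61.90 − 1060·12.00) / 143.0 = 431.8 mg/L.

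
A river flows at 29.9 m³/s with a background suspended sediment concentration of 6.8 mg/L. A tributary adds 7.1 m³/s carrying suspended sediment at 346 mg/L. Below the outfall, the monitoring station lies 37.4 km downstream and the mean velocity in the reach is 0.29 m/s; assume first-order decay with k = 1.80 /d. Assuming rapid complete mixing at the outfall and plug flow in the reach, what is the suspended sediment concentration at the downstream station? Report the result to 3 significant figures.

Flow-weighted average: C = (29.90·6.800 + 7.100·346.0) / 37.00 = 2660/37.00 = 71.89 mg/L.
Travel time t = 37.4·1000 / 0.29 = 129000 s = 35.82 h.
First-order decay: C = 71.89·exp(−k·t) = 71.89·0.06810 = 4.896 mg/L.

4.90 mg/L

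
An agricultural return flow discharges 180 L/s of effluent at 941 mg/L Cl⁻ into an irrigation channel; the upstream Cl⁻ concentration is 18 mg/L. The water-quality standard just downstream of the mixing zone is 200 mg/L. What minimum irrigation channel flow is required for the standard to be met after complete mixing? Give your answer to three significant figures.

Set C_mix = 200: (Q·18.00 + 180.0·941.0) / (Q + 180.0) = 200
→ Q = 180.0·(941.0 − 200)/(200 − 18.00) = 732.9 L/s.

733 L/s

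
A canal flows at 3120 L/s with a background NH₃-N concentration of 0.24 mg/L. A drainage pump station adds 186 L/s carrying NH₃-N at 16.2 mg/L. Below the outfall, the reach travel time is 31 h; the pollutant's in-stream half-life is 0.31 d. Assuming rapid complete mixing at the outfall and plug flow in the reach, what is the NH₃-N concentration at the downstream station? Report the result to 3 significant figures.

0.0634 mg/L

Flow-weighted average: C = (3120·0.2400 + 186.0·16.20) / 3306 = 3762/3306 = 1.138 mg/L.
Half-life 0.31 d → k = ln 2 / 0.31 = 2.236 d⁻¹.
First-order decay: C = 1.138·exp(−k·t) = 1.138·0.05568 = 0.06336 mg/L.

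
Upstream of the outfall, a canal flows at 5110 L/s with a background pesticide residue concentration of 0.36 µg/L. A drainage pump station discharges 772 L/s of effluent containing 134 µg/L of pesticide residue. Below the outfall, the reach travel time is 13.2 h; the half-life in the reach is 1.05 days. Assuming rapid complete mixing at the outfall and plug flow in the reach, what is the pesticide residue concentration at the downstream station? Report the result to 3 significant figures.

Flow-weighted average: C = (5110·0.3600 + 772.0·134.0) / 5882 = 105300/5882 = 17.90 µg/L.
Half-life 1.05 d → k = ln 2 / 1.05 = 0.6601 d⁻¹.
Decay over the reach: 17.90·exp(−kt) = 17.90·0.6955 = 12.45 µg/L.

12.5 µg/L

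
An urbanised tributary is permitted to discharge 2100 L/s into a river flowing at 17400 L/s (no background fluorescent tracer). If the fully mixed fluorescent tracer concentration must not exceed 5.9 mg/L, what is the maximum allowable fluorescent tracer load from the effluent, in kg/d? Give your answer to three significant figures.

Mass balance at the limit: 17400·0 + 2100·Cₑ = 19500·5.9 → Cₑ = 54.79 mg/L.
2100 L/s = 2.100 m³/s. Load = 2.100 m³/s × 54.79 g/m³ × 86 400 s/d = 9940 kg/d.

9940 kg/d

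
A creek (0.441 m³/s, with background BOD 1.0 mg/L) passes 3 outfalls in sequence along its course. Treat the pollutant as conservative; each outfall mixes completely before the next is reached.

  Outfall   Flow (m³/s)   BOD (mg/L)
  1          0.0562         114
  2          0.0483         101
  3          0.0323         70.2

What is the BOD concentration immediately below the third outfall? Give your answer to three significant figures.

24.2 mg/L

After outfall 1: Q = 0.4410 + 0.05620 = 0.4972 m³/s; C = (0.4410·1.000 + 0.05620·114.0)/0.4972 = 13.77 mg/L.
After outfall 2: Q = 0.4972 + 0.04830 = 0.5455 m³/s; C = (0.4972·13.77 + 0.04830·101.0)/0.5455 = 21.50 mg/L.
After outfall 3: Q = 0.5455 + 0.03230 = 0.5778 m³/s; C = (0.5455·21.50 + 0.03230·70.20)/0.5778 = 24.22 mg/L.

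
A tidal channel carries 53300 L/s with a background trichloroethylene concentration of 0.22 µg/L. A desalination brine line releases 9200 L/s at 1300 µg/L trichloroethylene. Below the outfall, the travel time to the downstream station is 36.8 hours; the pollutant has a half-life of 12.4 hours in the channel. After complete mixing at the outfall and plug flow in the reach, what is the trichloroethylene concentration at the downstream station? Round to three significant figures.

24.5 µg/L

Mass balance: C = (53300·0.2200 + 9200·1300) / 62500 = 11970000/62500 = 191.5 µg/L.
Half-life 12.4 h → k = ln 2 / 12.4 = 0.05590 h⁻¹ = 1.342 d⁻¹.
Decay over the reach: 191.5·exp(−kt) = 191.5·0.1278 = 24.48 µg/L.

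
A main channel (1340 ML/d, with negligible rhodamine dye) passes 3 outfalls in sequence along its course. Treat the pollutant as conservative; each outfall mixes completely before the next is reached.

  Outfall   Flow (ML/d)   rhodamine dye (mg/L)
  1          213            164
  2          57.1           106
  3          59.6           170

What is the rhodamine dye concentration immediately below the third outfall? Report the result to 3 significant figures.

30.6 mg/L

Below outfall 1: Q → 1553 ML/d, C = (1340·0 + 213.0·164.0)/1553 = 22.49 mg/L.
Below outfall 2: Q → 1610 ML/d, C = (1553·22.49 + 57.10·106.0)/1610 = 25.45 mg/L.
Below outfall 3: Q → 1670 ML/d, C = (1610·25.45 + 59.60·170.0)/1670 = 30.61 mg/L.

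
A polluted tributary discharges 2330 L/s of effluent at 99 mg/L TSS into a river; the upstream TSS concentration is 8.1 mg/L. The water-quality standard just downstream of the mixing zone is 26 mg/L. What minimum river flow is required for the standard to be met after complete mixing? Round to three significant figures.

9500 L/s

Set C_mix = 26: (Q·8.100 + 2330·99.00) / (Q + 2330) = 26
→ Q = 2330·(99.00 − 26)/(26 − 8.100) = 9502 L/s.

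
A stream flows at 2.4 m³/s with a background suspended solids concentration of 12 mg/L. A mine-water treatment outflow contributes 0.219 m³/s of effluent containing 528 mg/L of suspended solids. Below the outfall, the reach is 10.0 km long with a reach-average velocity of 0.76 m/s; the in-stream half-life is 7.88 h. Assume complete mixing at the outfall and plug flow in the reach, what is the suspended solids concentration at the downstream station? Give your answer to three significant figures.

Mass balance: C = (2.400·12.00 + 0.2190·528.0) / 2.619 = 144.4/2.619 = 55.15 mg/L.
Travel time t = 10.0·1000 / 0.76 = 13160 s = 3.655 h.
Half-life 7.88 h → k = ln 2 / 7.88 = 0.08796 h⁻¹ = 2.111 d⁻¹.
Decay over the reach: 55.15·exp(−kt) = 55.15·0.7251 = 39.99 mg/L.

40.0 mg/L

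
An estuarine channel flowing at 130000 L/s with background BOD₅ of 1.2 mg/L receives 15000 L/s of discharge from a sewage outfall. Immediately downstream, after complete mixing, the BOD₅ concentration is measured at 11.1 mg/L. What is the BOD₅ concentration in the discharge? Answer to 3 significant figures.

Mass balance: 130000·1.200 + 15000·Cₑ = 145000·11.10
→ Cₑ = (145000·11.10 − 130000·1.200) / 15000 = 96.90 mg/L.

96.9 mg/L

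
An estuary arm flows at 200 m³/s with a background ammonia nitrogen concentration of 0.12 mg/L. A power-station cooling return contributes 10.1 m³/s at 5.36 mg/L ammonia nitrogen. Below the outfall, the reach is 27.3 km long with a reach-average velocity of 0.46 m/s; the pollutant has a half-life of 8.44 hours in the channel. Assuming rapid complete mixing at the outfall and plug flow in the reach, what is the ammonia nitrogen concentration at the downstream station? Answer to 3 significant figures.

Conservation of mass: C = (200.0·0.1200 + 10.10·5.360) / 210.1 = 78.14/210.1 = 0.3719 mg/L.
Travel time t = 27.3·1000 / 0.46 = 59350 s = 16.49 h.
Half-life 8.44 h → k = ln 2 / 8.44 = 0.08213 h⁻¹ = 1.971 d⁻¹.
Applying C = C₀e^(−kt): 0.3719 × 0.2582 = 0.09604 mg/L.

0.0960 mg/L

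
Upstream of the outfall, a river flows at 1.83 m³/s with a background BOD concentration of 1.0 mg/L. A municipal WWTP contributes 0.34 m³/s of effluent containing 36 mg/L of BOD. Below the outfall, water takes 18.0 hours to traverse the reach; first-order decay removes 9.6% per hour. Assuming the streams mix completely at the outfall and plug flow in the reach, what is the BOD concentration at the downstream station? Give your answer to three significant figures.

1.05 mg/L

Mixed concentration C = ΣQC/ΣQ = (1.830·1.000 + 0.3400·36.00) / 2.170 = 14.07/2.170 = 6.484 mg/L.
9.6%/h lost → k = −ln(1 − 0.096) = 0.1009 h⁻¹.
Applying C = C₀e^(−kt): 6.484 × 0.1626 = 1.054 mg/L.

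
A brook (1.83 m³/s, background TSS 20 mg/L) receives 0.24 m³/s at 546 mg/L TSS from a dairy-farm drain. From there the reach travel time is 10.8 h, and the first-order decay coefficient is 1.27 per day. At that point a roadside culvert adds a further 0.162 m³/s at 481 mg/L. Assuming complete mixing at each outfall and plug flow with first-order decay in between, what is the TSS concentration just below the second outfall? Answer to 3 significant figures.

Flow-weighted average: C = (1.830·20.00 + 0.2400·546.0) / 2.070 = 167.6/2.070 = 80.99 mg/L; combined flow 2.070 m³/s.
Decay over the reach: 80.99·exp(−kt) = 80.99·0.5647 = 45.73 mg/L.
Second outfall: C = (2.070·45.73 + 0.1620·481.0)/2.232 = 77.32 mg/L.

77.3 mg/L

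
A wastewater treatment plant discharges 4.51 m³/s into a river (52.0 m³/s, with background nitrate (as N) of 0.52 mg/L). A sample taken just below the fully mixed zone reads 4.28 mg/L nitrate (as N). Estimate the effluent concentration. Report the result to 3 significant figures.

Mass balance: 52.00·0.5200 + 4.510·Cₑ = 56.51·4.280
→ Cₑ = (56.51·4.280 − 52.00·0.5200) / 4.510 = 47.63 mg/L.

47.6 mg/L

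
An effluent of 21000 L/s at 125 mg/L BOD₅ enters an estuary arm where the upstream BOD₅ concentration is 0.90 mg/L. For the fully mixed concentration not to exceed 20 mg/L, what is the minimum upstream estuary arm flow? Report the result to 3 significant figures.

Set C_mix = 20: (Q·0.9000 + 21000·125.0) / (Q + 21000) = 20
→ Q = 21000·(125.0 − 20)/(20 − 0.9000) = 115400 L/s.

115000 L/s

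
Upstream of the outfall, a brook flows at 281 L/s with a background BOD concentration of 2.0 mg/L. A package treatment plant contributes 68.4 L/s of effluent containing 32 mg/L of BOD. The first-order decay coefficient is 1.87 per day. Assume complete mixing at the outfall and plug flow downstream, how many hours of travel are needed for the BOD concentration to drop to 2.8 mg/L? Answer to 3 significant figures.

Conservation of mass: C = (281.0·2.000 + 68.40·32.00) / 349.4 = 2751/349.4 = 7.873 mg/L.
7.873·exp(−k·t) = 2.8 → t = ln(7.873/2.8)/k = 47770 s = 13.27 h.

13.3 h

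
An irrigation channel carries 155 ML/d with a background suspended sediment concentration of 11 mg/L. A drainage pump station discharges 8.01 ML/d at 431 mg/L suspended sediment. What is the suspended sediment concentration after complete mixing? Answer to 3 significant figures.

31.6 mg/L

After mixing, C = (155.0·11.00 + 8.010·431.0) / 163.0 = 5157/163.0 = 31.64 mg/L.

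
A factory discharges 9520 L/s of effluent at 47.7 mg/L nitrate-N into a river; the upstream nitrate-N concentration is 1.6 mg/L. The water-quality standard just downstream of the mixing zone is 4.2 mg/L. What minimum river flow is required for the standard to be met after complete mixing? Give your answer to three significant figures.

Set C_mix = 4.2: (Q·1.600 + 9520·47.70) / (Q + 9520) = 4.2
→ Q = 9520·(47.70 − 4.2)/(4.2 − 1.600) = 159300 L/s.

159000 L/s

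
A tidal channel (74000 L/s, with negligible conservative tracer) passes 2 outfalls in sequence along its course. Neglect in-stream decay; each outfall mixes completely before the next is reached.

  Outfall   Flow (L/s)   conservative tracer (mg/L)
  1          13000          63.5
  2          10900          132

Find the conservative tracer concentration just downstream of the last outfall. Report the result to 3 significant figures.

23.1 mg/L

Below outfall 1: Q → 87000 L/s, C = (74000·0 + 13000·63.50)/87000 = 9.489 mg/L.
Below outfall 2: Q → 97900 L/s, C = (87000·9.489 + 10900·132.0)/97900 = 23.13 mg/L.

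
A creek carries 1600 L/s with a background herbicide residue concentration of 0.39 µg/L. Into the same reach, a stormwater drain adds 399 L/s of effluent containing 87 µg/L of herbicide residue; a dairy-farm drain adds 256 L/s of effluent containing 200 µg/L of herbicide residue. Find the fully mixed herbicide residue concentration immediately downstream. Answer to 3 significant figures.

38.4 µg/L

Flow-weighted average: C = (1600·0.3900 + 399.0·87.00 + 256.0·200.0) / 2255 = 86540/2255 = 38.38 µg/L.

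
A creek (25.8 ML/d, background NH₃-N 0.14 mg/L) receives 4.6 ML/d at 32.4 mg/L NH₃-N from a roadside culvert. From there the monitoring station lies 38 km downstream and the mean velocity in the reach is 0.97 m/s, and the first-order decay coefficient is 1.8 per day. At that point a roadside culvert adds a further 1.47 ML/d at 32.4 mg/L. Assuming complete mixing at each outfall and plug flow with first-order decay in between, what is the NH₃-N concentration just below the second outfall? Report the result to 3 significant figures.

3.61 mg/L

Mass balance: C = (25.80·0.1400 + 4.600·32.40) / 30.40 = 152.7/30.40 = 5.021 mg/L; combined flow 30.40 ML/d.
Travel time t = 38·1000 / 0.97 = 39180 s = 10.88 h.
Decay over the reach: 5.021·exp(−kt) = 5.021·0.4421 = 2.220 mg/L.
Second outfall: C = (30.40·2.220 + 1.470·32.40)/31.87 = 3.612 mg/L.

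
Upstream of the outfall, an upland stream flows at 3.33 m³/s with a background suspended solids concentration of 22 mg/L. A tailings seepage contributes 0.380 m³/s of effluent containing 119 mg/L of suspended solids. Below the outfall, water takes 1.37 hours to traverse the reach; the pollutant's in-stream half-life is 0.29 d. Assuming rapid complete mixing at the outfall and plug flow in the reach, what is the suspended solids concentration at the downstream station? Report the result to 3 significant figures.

27.9 mg/L

Mass balance: C = (3.330·22.00 + 0.3800·119.0) / 3.710 = 118.5/3.710 = 31.94 mg/L.
Half-life 0.29 d → k = ln 2 / 0.29 = 2.390 d⁻¹.
Applying C = C₀e^(−kt): 31.94 × 0.8725 = 27.86 mg/L.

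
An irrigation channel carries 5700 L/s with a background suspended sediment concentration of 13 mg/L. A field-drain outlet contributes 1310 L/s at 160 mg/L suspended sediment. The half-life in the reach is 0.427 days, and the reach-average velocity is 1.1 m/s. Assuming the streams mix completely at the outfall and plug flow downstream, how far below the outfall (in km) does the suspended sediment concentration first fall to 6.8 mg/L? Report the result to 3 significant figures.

104 km

Flow-weighted average: C = (5700·13.00 + 1310·160.0) / 7010 = 283700/7010 = 40.47 mg/L.
Half-life 0.427 d → k = ln 2 / 0.427 = 1.623 d⁻¹.
Set 40.47·exp(−k·t) = 6.8 → t = ln(40.47/6.8)/k = 94940 s = 26.37 h.
Distance = v·t = 1.1·94940 = 104400 m = 104.4 km.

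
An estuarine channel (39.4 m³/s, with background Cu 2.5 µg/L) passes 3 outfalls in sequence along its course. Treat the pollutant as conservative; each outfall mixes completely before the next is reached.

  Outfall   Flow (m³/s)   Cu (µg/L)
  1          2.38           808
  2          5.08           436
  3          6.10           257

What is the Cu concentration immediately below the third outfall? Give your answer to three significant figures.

Outfall 1: combined Q = 41.78 m³/s; C = (39.40·2.500 + 2.380·808.0)/41.78 = 48.39 µg/L.
Outfall 2: combined Q = 46.86 m³/s; C = (41.78·48.39 + 5.080·436.0)/46.86 = 90.41 µg/L.
Outfall 3: combined Q = 52.96 m³/s; C = (46.86·90.41 + 6.100·257.0)/52.96 = 109.6 µg/L.

110 µg/L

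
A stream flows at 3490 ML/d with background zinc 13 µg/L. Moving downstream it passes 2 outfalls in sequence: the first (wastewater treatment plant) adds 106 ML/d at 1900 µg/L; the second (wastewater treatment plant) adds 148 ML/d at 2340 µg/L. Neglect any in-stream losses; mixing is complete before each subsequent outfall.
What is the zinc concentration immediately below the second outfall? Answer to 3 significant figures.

After outfall 1: Q = 3490 + 106.0 = 3596 ML/d; C = (3490·13.00 + 106.0·1900)/3596 = 68.62 µg/L.
After outfall 2: Q = 3596 + 148.0 = 3744 ML/d; C = (3596·68.62 + 148.0·2340)/3744 = 158.4 µg/L.

158 µg/L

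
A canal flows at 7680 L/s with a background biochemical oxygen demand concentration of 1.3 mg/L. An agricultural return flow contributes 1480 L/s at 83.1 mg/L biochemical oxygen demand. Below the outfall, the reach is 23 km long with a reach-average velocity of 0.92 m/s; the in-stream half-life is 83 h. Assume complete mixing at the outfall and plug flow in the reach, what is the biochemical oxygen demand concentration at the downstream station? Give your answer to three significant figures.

13.7 mg/L

Mixed concentration C = ΣQC/ΣQ = (7680·1.300 + 1480·83.10) / 9160 = 133000/9160 = 14.52 mg/L.
Travel time t = 23·1000 / 0.92 = 25000 s = 6.944 h.
Half-life 83 h → k = ln 2 / 83 = 0.008351 h⁻¹ = 0.2004 d⁻¹.
Decay over the reach: 14.52·exp(−kt) = 14.52·0.9437 = 13.70 mg/L.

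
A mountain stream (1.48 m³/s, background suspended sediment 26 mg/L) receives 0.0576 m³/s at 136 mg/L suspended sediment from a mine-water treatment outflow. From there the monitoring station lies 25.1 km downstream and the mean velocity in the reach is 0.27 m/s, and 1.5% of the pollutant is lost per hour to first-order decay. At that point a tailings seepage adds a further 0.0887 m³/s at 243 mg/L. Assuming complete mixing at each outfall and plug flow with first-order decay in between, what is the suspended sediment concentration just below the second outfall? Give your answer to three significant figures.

32.5 mg/L

Mass balance: C = (1.480·26.00 + 0.05760·136.0) / 1.538 = 46.31/1.538 = 30.12 mg/L; combined flow 1.538 m³/s.
Travel time t = 25.1·1000 / 0.27 = 92960 s = 25.82 h.
1.5%/h lost → k = −ln(1 − 0.015) = 0.01511 h⁻¹.
After decay, C = 30.12 × e^(−kt) = 30.12 × 0.6769 = 20.39 mg/L.
At the second outfall, C = (1.538·20.39 + 0.08870·243.0) / (1.538 + 0.08870) = 32.53 mg/L.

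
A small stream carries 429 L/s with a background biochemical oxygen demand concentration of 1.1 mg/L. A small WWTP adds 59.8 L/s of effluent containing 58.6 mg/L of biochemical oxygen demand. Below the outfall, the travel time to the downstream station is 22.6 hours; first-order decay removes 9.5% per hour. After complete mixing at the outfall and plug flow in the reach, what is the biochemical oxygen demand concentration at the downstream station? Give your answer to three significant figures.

Conservation of mass: C = (429.0·1.100 + 59.80·58.60) / 488.8 = 3976/488.8 = 8.135 mg/L.
9.5%/h lost → k = −ln(1 − 0.095) = 0.09982 h⁻¹.
Decay over the reach: 8.135·exp(−kt) = 8.135·0.1048 = 0.8523 mg/L.

0.852 mg/L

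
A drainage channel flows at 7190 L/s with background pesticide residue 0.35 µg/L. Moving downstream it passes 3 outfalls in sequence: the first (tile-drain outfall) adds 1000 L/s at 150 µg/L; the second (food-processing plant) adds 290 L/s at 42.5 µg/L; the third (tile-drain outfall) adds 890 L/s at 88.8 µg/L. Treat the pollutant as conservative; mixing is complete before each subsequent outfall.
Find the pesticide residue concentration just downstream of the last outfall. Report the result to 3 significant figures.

26.0 µg/L

Below outfall 1: Q → 8190 L/s, C = (7190·0.3500 + 1000·150.0)/8190 = 18.62 µg/L.
Below outfall 2: Q → 8480 L/s, C = (8190·18.62 + 290.0·42.50)/8480 = 19.44 µg/L.
Below outfall 3: Q → 9370 L/s, C = (8480·19.44 + 890.0·88.80)/9370 = 26.03 µg/L.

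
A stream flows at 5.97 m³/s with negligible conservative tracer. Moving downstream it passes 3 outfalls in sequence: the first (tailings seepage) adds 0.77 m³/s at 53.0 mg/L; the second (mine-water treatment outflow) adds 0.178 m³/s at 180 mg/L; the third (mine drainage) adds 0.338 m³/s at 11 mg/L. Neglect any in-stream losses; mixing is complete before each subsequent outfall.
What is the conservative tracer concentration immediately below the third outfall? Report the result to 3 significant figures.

10.6 mg/L

Below outfall 1: Q → 6.740 m³/s, C = (5.970·0 + 0.7700·53.00)/6.740 = 6.055 mg/L.
Below outfall 2: Q → 6.918 m³/s, C = (6.740·6.055 + 0.1780·180.0)/6.918 = 10.53 mg/L.
Below outfall 3: Q → 7.256 m³/s, C = (6.918·10.53 + 0.3380·11.00)/7.256 = 10.55 mg/L.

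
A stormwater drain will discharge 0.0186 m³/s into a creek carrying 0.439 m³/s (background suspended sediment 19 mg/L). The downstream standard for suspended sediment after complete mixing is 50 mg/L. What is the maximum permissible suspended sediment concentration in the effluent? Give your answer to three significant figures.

At the limit, (Qr·Cr + Qe·Cₑ)/(Qr + Qe) = 50:
Cₑ = (0.4576·50 − 0.4390·19.00) / 0.01860 = 781.7 mg/L.

782 mg/L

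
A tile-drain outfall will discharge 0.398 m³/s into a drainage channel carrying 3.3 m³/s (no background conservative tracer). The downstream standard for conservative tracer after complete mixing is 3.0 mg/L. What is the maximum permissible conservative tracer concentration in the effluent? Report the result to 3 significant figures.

27.9 mg/L

At the limit, (Qr·Cr + Qe·Cₑ)/(Qr + Qe) = 3.0:
Cₑ = (3.698·3.0 − 3.300·0) / 0.3980 = 27.87 mg/L.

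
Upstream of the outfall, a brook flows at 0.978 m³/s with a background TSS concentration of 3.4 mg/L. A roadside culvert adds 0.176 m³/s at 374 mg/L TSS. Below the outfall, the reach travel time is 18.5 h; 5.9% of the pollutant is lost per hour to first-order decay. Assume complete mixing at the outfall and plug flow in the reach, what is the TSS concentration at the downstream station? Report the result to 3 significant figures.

19.5 mg/L

Conservation of mass: C = (0.9780·3.400 + 0.1760·374.0) / 1.154 = 69.15/1.154 = 59.92 mg/L.
5.9%/h lost → k = −ln(1 − 0.059) = 0.06081 h⁻¹.
After decay, C = 59.92 × e^(−kt) = 59.92 × 0.3246 = 19.45 mg/L.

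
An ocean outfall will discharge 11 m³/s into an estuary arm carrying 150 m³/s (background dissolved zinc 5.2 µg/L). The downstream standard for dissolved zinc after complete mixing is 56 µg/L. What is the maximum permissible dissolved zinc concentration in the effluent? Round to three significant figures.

At the limit, (Qr·Cr + Qe·Cₑ)/(Qr + Qe) = 56:
Cₑ = (161.0·56 − 150.0·5.200) / 11.00 = 748.7 µg/L.

749 µg/L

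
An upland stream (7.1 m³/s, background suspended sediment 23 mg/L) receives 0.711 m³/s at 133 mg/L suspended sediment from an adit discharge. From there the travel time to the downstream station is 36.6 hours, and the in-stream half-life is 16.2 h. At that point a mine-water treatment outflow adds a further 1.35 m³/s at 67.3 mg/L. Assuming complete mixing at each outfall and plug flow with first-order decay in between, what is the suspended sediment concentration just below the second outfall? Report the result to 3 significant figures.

Mixed concentration C = ΣQC/ΣQ = (7.100·23.00 + 0.7110·133.0) / 7.811 = 257.9/7.811 = 33.01 mg/L; combined flow 7.811 m³/s.
Half-life 16.2 h → k = ln 2 / 16.2 = 0.04279 h⁻¹ = 1.027 d⁻¹.
Decay over the reach: 33.01·exp(−kt) = 33.01·0.2089 = 6.896 mg/L.
Second outfall: C = (7.811·6.896 + 1.350·67.30)/9.161 = 15.80 mg/L.

15.8 mg/L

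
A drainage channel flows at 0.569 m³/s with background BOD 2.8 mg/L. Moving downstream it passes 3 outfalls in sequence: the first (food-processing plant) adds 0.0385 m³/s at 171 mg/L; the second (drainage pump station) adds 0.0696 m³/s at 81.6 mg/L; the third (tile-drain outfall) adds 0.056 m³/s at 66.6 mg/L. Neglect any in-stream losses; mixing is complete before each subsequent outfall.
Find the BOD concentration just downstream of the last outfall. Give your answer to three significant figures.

Below outfall 1: Q → 0.6075 m³/s, C = (0.5690·2.800 + 0.03850·171.0)/0.6075 = 13.46 mg/L.
Below outfall 2: Q → 0.6771 m³/s, C = (0.6075·13.46 + 0.06960·81.60)/0.6771 = 20.46 mg/L.
Below outfall 3: Q → 0.7331 m³/s, C = (0.6771·20.46 + 0.05600·66.60)/0.7331 = 23.99 mg/L.

24.0 mg/L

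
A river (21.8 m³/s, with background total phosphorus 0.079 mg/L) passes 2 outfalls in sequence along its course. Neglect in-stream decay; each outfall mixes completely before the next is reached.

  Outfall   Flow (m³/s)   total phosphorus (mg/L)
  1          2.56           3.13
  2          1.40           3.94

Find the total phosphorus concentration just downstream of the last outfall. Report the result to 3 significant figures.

Below outfall 1: Q → 24.36 m³/s, C = (21.80·0.07900 + 2.560·3.130)/24.36 = 0.3996 mg/L.
Below outfall 2: Q → 25.76 m³/s, C = (24.36·0.3996 + 1.400·3.940)/25.76 = 0.5920 mg/L.

0.592 mg/L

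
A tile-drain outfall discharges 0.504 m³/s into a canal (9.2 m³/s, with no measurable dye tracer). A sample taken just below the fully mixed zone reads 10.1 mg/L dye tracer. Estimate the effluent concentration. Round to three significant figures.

194 mg/L

Mass balance: 9.200·0 + 0.5040·Cₑ = 9.704·10.10
→ Cₑ = (9.704·10.10 − 9.200·0) / 0.5040 = 194.5 mg/L.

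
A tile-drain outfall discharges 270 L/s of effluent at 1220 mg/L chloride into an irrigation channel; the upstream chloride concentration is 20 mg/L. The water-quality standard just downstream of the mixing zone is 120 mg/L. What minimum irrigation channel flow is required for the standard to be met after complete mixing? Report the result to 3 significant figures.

Set C_mix = 120: (Q·20.00 + 270.0·1220) / (Q + 270.0) = 120
→ Q = 270.0·(1220 − 120)/(120 − 20.00) = 2970 L/s.

2970 L/s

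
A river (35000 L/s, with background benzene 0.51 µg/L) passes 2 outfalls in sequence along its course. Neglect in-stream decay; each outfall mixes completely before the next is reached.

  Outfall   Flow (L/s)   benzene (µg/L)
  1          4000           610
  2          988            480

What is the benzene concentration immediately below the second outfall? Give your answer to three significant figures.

Below outfall 1: Q → 39000 L/s, C = (35000·0.5100 + 4000·610.0)/39000 = 63.02 µg/L.
Below outfall 2: Q → 39990 L/s, C = (39000·63.02 + 988.0·480.0)/39990 = 73.32 µg/L.

73.3 µg/L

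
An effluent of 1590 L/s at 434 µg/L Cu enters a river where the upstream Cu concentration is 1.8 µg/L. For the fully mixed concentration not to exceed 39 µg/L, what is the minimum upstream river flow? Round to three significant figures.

Set C_mix = 39: (Q·1.800 + 1590·434.0) / (Q + 1590) = 39
→ Q = 1590·(434.0 − 39)/(39 − 1.800) = 16880 L/s.

16900 L/s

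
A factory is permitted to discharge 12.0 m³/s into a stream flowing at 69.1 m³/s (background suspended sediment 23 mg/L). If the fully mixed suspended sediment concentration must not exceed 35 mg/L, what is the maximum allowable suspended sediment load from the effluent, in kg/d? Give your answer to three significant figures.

Mass balance at the limit: 69.10·23.00 + 12.00·Cₑ = 81.10·35 → Cₑ = 104.1 mg/L.
Load = 12.00 m³/s × 104.1 g/m³ × 86 400 s/d = 107900 kg/d.

108000 kg/d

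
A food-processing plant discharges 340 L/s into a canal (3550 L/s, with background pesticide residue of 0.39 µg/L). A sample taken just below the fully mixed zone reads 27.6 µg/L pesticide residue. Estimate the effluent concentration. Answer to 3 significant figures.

312 µg/L

Mass balance: 3550·0.3900 + 340.0·Cₑ = 3890·27.60
→ Cₑ = (3890·27.60 − 3550·0.3900) / 340.0 = 311.7 µg/L.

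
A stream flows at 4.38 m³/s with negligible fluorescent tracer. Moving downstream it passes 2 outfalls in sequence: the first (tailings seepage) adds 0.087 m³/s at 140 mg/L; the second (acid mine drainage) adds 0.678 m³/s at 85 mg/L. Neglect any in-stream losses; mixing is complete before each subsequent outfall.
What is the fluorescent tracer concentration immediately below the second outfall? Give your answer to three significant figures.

Outfall 1: combined Q = 4.467 m³/s; C = (4.380·0 + 0.08700·140.0)/4.467 = 2.727 mg/L.
Outfall 2: combined Q = 5.145 m³/s; C = (4.467·2.727 + 0.6780·85.00)/5.145 = 13.57 mg/L.

13.6 mg/L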